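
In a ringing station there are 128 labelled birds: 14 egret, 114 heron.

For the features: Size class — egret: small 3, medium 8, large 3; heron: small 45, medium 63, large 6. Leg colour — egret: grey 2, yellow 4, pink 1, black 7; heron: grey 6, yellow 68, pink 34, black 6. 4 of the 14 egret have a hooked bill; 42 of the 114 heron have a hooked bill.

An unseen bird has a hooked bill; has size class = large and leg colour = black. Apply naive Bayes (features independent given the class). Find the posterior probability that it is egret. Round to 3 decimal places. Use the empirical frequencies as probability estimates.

egret: (14/128) × (3/14) × (7/14) × (4/14) ≈ 0.00334821
heron: (114/128) × (6/114) × (6/114) × (42/114) ≈ 0.000908934
P(egret | x) = 0.00334821 / 0.004257144 ≈ 0.786

0.786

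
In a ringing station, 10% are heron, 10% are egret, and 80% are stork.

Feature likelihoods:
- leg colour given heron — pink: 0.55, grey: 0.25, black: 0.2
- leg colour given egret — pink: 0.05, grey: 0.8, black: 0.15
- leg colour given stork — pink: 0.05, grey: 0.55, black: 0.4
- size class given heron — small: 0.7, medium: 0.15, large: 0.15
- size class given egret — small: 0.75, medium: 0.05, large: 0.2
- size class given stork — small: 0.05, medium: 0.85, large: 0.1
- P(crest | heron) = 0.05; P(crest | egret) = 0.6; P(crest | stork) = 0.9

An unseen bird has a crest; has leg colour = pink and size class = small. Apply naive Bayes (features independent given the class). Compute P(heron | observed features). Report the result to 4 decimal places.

heron: 0.1 × 0.55 × 0.7 × 0.05 = 0.001925
egret: 0.1 × 0.05 × 0.75 × 0.6 = 0.00225
stork: 0.8 × 0.05 × 0.05 × 0.9 = 0.0018
P(heron | x) = 0.001925 / 0.005975 ≈ 0.3222

0.3222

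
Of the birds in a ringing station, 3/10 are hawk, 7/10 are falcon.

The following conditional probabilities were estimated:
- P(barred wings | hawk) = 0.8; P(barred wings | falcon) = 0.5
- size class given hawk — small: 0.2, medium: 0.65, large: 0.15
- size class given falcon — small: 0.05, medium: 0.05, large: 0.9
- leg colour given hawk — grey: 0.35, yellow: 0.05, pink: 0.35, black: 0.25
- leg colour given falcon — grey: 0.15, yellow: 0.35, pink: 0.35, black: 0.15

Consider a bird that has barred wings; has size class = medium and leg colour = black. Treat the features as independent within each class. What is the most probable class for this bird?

hawk: 0.3 × 0.8 × 0.65 × 0.25 = 0.039
falcon: 0.7 × 0.5 × 0.05 × 0.15 = 0.002625
Highest score → hawk.

hawk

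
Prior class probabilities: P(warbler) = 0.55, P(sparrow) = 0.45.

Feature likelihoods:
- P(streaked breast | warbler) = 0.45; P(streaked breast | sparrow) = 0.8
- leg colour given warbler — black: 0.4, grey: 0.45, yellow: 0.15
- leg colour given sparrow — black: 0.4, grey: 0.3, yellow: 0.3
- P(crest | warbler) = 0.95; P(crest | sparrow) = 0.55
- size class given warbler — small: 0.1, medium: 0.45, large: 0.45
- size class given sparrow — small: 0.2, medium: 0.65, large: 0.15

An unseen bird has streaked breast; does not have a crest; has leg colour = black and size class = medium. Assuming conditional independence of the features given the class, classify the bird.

sparrow

warbler: 0.55 × 0.45 × 0.4 × (1−0.95) × 0.45 = 0.0022275
sparrow: 0.45 × 0.8 × 0.4 × (1−0.55) × 0.65 = 0.04212
Highest score → sparrow.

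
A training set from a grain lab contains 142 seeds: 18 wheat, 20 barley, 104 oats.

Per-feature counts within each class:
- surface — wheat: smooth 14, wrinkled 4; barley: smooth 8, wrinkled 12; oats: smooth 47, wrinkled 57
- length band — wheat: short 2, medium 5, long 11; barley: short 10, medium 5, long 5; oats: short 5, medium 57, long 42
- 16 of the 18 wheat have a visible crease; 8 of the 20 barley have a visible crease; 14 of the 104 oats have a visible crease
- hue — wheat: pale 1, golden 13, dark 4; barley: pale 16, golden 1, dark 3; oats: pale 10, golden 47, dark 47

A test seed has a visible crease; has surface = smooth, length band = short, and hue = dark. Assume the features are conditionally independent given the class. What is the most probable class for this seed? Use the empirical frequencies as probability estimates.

wheat

wheat: (18/142) × (14/18) × (2/18) × (16/18) × (4/18) ≈ 0.00216387
barley: (20/142) × (8/20) × (10/20) × (8/20) × (3/20) ≈ 0.00169014
oats: (104/142) × (47/104) × (5/104) × (14/104) × (47/104) ≈ 0.000968067
Highest score → wheat.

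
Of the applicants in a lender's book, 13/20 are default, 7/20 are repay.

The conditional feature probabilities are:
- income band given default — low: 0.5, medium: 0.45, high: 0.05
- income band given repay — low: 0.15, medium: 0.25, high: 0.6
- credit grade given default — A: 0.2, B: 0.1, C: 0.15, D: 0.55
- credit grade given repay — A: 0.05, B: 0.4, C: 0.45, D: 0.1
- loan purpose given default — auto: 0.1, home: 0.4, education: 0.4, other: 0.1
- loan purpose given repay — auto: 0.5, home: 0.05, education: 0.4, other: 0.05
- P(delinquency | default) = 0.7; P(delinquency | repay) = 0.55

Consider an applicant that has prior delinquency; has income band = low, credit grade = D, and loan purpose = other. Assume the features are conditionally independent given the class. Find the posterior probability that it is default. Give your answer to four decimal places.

default: 0.65 × 0.5 × 0.55 × 0.1 × 0.7 = 0.0125125
repay: 0.35 × 0.15 × 0.1 × 0.05 × 0.55 = 0.000144375
P(default | x) = 0.0125125 / 0.012656875 ≈ 0.9886

0.9886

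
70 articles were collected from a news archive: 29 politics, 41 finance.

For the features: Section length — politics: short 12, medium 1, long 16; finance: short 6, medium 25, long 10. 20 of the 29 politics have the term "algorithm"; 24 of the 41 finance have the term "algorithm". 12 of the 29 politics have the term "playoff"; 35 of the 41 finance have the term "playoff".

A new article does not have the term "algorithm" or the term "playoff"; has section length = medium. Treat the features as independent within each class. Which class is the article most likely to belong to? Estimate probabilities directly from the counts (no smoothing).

finance

politics: (29/70) × (1/29) × (9/29) × (17/29) ≈ 0.00259895
finance: (41/70) × (25/41) × (17/41) × (6/41) ≈ 0.0216708
Highest score → finance.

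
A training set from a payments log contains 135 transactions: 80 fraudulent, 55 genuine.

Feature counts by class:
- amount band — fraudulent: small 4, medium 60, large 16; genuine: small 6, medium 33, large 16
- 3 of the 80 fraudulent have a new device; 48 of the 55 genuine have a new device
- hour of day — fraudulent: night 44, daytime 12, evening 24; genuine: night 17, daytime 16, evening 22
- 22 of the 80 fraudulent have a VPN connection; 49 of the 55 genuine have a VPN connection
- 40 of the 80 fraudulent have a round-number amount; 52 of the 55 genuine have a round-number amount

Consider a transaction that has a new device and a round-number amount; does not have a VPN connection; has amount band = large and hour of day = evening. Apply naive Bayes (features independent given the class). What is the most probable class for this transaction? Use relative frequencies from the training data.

fraudulent: (80/135) × (16/80) × (3/80) × (24/80) × (58/80) × (40/80) ≈ 0.000483333
genuine: (55/135) × (16/55) × (48/55) × (22/55) × (6/55) × (52/55) ≈ 0.00426731
Highest score → genuine.

genuine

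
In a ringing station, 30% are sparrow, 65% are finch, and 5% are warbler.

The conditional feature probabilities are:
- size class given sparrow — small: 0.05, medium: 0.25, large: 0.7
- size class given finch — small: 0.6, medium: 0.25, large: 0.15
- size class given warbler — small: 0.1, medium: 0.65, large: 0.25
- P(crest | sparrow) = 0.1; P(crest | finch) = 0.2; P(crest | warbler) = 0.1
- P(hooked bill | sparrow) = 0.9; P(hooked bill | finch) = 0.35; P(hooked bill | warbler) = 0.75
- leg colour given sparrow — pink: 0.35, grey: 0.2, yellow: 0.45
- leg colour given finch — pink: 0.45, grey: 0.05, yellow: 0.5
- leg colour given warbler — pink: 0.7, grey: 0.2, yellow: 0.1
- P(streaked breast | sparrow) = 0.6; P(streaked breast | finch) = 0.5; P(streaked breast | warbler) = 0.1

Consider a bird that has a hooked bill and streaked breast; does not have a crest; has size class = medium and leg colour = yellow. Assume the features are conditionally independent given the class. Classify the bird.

sparrow

sparrow: 0.3 × 0.25 × (1−0.1) × 0.9 × 0.45 × 0.6 = 0.0164025
finch: 0.65 × 0.25 × (1−0.2) × 0.35 × 0.5 × 0.5 = 0.011375
warbler: 0.05 × 0.65 × (1−0.1) × 0.75 × 0.1 × 0.1 = 0.000219375
Highest score → sparrow.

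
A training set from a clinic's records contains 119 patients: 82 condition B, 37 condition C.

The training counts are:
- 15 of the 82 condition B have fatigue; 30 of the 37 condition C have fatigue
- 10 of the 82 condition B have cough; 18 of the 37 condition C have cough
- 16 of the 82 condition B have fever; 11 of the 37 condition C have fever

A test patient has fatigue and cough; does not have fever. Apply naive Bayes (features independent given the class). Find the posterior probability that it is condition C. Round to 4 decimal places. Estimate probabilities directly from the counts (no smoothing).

condition B: (82/119) × (15/82) × (10/82) × (66/82) ≈ 0.0123726
condition C: (37/119) × (30/37) × (18/37) × (26/37) ≈ 0.086182
P(condition C | x) = 0.086182 / 0.0985546 ≈ 0.8745

0.8745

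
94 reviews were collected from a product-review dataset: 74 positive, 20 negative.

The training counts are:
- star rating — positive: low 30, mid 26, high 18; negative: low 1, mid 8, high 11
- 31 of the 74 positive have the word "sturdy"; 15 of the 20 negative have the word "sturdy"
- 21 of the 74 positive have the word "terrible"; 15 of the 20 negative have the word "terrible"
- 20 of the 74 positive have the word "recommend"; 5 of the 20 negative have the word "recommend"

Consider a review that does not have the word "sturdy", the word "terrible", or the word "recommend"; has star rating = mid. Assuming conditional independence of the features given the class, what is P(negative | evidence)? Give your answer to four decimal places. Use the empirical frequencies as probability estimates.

0.0453

positive: (74/94) × (26/74) × (43/74) × (53/74) × (54/74) ≈ 0.0840018
negative: (20/94) × (8/20) × (5/20) × (5/20) × (15/20) ≈ 0.00398936
P(negative | x) = 0.00398936 / 0.08799116 ≈ 0.0453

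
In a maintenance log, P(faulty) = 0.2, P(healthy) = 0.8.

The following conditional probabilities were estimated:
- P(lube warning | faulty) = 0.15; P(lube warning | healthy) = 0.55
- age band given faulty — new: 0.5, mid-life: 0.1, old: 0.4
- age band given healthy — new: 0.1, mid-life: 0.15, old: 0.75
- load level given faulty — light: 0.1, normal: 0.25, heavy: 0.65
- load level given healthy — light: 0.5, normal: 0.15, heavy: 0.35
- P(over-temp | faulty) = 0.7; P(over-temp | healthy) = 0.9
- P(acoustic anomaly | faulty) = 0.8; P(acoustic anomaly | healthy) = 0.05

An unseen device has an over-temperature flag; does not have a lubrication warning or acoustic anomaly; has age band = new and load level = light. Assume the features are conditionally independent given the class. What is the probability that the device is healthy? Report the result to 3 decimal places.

0.928

faulty: 0.2 × (1−0.15) × 0.5 × 0.1 × 0.7 × (1−0.8) = 0.00119
healthy: 0.8 × (1−0.55) × 0.1 × 0.5 × 0.9 × (1−0.05) = 0.01539
P(healthy | x) = 0.01539 / 0.01658 ≈ 0.928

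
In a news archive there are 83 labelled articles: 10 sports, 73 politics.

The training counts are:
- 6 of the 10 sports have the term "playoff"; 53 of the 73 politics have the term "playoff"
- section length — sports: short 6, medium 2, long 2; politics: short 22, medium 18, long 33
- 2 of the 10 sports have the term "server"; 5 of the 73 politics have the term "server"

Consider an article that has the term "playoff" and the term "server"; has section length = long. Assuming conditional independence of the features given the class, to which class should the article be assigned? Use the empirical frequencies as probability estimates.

sports: (10/83) × (6/10) × (2/10) × (2/10) ≈ 0.00289157
politics: (73/83) × (53/73) × (33/73) × (5/73) ≈ 0.0197713
Highest score → politics.

politics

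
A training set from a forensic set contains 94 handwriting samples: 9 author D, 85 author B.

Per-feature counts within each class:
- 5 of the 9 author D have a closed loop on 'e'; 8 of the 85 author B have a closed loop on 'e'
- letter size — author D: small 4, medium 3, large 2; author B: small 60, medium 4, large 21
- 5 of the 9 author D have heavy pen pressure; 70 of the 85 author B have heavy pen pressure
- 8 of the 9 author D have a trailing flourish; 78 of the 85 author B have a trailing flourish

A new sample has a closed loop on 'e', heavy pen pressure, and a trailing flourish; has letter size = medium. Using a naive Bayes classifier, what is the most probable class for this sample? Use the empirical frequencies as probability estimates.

author D: (9/94) × (5/9) × (3/9) × (5/9) × (8/9) ≈ 0.0087558
author B: (85/94) × (8/85) × (4/85) × (70/85) × (78/85) ≈ 0.00302662
Highest score → author D.

author D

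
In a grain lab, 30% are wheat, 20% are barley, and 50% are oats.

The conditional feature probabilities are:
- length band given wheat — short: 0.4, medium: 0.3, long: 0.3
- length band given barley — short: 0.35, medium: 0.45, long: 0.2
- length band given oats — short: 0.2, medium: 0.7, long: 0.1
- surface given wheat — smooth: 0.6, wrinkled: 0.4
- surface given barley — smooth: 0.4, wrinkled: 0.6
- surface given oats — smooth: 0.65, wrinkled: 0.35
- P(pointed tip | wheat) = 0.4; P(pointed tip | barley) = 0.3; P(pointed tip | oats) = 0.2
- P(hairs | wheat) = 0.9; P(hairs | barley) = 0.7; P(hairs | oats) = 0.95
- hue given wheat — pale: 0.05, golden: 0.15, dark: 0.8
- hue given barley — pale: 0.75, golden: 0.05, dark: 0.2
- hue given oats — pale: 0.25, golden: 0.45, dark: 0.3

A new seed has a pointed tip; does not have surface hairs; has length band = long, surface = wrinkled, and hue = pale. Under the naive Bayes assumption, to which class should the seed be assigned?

wheat: 0.3 × 0.3 × 0.4 × 0.4 × (1−0.9) × 0.05 = 0.000072
barley: 0.2 × 0.2 × 0.6 × 0.3 × (1−0.7) × 0.75 = 0.00162
oats: 0.5 × 0.1 × 0.35 × 0.2 × (1−0.95) × 0.25 = 0.00004375
Highest score → barley.

barley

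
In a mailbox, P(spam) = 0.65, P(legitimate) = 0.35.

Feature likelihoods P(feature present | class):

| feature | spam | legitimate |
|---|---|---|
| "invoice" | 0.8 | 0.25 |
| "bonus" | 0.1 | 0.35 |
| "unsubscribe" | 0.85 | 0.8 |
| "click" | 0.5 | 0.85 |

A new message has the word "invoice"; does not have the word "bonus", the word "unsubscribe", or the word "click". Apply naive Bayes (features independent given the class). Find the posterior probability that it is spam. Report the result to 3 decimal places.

0.954

spam: 0.65 × 0.8 × (1−0.1) × (1−0.85) × (1−0.5) = 0.0351
legitimate: 0.35 × 0.25 × (1−0.35) × (1−0.8) × (1−0.85) = 0.00170625
P(spam | x) = 0.0351 / 0.03680625 ≈ 0.954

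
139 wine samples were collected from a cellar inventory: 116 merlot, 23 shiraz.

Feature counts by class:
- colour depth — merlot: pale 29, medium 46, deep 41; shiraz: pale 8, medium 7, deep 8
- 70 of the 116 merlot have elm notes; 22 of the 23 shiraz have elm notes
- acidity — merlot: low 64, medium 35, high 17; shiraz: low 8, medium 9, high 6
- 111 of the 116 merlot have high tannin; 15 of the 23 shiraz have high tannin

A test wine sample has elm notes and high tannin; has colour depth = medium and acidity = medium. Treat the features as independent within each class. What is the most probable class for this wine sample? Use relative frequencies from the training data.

merlot: (116/139) × (46/116) × (70/116) × (35/116) × (111/116) ≈ 0.0576578
shiraz: (23/139) × (7/23) × (22/23) × (9/23) × (15/23) ≈ 0.012293
Highest score → merlot.

merlot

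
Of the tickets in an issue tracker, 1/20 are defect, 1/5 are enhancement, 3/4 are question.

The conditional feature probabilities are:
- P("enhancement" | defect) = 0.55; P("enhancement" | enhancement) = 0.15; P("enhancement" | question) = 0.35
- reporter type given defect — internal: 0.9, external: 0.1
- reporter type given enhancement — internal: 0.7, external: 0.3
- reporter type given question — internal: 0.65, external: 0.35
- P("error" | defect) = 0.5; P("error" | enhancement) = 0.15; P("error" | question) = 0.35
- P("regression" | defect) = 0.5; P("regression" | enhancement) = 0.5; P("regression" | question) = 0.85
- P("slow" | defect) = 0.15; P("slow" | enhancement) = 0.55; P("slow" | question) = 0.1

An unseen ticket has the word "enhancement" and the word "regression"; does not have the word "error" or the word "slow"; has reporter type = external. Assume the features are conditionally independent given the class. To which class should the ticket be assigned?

defect: 0.05 × 0.55 × 0.1 × (1−0.5) × 0.5 × (1−0.15) = 0.000584375
enhancement: 0.2 × 0.15 × 0.3 × (1−0.15) × 0.5 × (1−0.55) = 0.00172125
question: 0.75 × 0.35 × 0.35 × (1−0.35) × 0.85 × (1−0.1) = 0.04568484375
Highest score → question.

question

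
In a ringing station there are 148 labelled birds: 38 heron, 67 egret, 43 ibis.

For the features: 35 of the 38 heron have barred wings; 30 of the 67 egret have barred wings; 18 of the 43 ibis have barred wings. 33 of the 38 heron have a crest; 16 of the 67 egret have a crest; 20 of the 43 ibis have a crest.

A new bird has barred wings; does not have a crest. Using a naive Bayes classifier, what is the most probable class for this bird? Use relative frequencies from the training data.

heron: (38/148) × (35/38) × (5/38) ≈ 0.0311166
egret: (67/148) × (30/67) × (51/67) ≈ 0.154296
ibis: (43/148) × (18/43) × (23/43) ≈ 0.0650534
Highest score → egret.

egret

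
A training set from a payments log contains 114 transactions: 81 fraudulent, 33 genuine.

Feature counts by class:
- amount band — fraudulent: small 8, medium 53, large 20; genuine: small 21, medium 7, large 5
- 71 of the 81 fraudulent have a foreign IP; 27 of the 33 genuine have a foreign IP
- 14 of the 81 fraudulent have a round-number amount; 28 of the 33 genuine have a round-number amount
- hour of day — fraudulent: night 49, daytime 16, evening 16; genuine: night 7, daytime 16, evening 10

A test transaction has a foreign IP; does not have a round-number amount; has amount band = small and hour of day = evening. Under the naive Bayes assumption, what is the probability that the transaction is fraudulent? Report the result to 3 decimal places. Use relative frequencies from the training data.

fraudulent: (81/114) × (8/81) × (71/81) × (67/81) × (16/81) ≈ 0.0100504
genuine: (33/114) × (21/33) × (27/33) × (5/33) × (10/33) ≈ 0.00692
P(fraudulent | x) = 0.0100504 / 0.0169704 ≈ 0.592

0.592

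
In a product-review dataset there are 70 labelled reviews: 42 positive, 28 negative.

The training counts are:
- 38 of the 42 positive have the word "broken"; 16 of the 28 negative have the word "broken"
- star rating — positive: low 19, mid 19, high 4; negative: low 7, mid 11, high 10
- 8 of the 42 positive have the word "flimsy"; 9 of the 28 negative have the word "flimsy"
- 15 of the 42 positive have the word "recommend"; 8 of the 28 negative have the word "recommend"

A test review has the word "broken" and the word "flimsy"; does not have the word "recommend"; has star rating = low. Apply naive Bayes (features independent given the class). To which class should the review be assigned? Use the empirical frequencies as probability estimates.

positive: (42/70) × (38/42) × (19/42) × (8/42) × (27/42) ≈ 0.0300708
negative: (28/70) × (16/28) × (7/28) × (9/28) × (20/28) ≈ 0.0131195
Highest score → positive.

positive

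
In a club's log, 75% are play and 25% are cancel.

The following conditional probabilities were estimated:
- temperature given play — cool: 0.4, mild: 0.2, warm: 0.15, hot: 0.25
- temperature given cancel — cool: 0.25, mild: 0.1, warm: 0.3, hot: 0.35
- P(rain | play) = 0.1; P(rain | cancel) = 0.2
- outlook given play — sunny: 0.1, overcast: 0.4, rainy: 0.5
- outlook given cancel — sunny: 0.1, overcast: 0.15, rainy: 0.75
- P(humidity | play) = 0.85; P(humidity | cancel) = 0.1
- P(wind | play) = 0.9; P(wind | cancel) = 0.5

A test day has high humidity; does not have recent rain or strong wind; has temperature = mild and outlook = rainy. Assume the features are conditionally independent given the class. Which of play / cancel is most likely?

play: 0.75 × 0.2 × (1−0.1) × 0.5 × 0.85 × (1−0.9) = 0.0057375
cancel: 0.25 × 0.1 × (1−0.2) × 0.75 × 0.1 × (1−0.5) = 0.00075
Highest score → play.

play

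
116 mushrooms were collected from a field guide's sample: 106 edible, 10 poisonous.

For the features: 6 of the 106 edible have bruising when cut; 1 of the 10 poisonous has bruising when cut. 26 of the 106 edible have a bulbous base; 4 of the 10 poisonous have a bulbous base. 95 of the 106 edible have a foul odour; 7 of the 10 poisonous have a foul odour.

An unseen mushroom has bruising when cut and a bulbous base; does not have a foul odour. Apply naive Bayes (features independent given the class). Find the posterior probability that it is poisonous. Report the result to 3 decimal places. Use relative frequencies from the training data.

0.440

edible: (106/116) × (6/106) × (26/106) × (11/106) ≈ 0.00131658
poisonous: (10/116) × (1/10) × (4/10) × (3/10) ≈ 0.00103448
P(poisonous | x) = 0.00103448 / 0.00235106 ≈ 0.440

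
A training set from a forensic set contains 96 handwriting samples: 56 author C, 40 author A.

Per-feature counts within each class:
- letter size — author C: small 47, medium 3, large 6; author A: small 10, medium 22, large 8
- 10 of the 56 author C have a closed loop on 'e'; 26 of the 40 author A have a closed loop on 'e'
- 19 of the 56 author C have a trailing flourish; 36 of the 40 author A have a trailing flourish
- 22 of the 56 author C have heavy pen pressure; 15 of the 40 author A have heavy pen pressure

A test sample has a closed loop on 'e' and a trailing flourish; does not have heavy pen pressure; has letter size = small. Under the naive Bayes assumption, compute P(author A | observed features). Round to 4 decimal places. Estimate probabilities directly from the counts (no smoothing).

0.6790

author C: (56/96) × (47/56) × (10/56) × (19/56) × (34/56) ≈ 0.0180092
author A: (40/96) × (10/40) × (26/40) × (36/40) × (25/40) = 0.0380859375
P(author A | x) = 0.0380859375 / 0.0560951375 ≈ 0.6790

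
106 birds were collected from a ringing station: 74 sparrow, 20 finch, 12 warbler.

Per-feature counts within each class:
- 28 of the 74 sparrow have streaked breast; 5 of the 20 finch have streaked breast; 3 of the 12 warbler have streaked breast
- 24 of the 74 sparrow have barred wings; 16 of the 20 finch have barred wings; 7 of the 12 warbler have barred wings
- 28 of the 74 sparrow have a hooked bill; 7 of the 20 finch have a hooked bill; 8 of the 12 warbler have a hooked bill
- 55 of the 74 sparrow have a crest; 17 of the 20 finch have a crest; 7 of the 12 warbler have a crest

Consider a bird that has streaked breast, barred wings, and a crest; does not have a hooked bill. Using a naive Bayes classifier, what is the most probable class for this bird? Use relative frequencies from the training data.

sparrow: (74/106) × (28/74) × (24/74) × (46/74) × (55/74) ≈ 0.0395812
finch: (20/106) × (5/20) × (16/20) × (13/20) × (17/20) ≈ 0.0208491
warbler: (12/106) × (3/12) × (7/12) × (4/12) × (7/12) ≈ 0.00321017
Highest score → sparrow.

sparrow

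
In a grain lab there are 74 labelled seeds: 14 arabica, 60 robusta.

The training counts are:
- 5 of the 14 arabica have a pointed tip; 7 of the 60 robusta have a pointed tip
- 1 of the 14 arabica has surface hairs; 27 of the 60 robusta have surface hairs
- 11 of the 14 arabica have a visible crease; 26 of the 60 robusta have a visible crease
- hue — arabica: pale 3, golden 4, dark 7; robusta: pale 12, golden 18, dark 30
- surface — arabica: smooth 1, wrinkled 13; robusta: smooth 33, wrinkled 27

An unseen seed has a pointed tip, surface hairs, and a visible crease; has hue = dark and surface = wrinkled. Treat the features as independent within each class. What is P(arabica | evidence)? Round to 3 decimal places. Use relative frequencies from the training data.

0.298

arabica: (14/74) × (5/14) × (1/14) × (11/14) × (7/14) × (13/14) ≈ 0.0017606
robusta: (60/74) × (7/60) × (27/60) × (26/60) × (30/60) × (27/60) ≈ 0.00415034
P(arabica | x) = 0.0017606 / 0.00591094 ≈ 0.298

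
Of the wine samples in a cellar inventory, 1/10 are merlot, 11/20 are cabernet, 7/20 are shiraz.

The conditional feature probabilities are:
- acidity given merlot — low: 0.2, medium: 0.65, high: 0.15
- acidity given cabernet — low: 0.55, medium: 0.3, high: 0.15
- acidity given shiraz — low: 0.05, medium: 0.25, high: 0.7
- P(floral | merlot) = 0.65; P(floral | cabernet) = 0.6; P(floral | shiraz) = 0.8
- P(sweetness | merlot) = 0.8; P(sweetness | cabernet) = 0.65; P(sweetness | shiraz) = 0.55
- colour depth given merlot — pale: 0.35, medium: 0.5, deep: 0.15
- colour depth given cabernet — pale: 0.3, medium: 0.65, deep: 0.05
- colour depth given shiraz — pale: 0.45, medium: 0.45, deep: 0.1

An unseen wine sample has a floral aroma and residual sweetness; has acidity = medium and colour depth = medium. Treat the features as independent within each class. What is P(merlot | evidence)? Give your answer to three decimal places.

merlot: 0.1 × 0.65 × 0.65 × 0.8 × 0.5 = 0.0169
cabernet: 0.55 × 0.3 × 0.6 × 0.65 × 0.65 = 0.0418275
shiraz: 0.35 × 0.25 × 0.8 × 0.55 × 0.45 = 0.017325
P(merlot | x) = 0.0169 / 0.0760525 ≈ 0.222

0.222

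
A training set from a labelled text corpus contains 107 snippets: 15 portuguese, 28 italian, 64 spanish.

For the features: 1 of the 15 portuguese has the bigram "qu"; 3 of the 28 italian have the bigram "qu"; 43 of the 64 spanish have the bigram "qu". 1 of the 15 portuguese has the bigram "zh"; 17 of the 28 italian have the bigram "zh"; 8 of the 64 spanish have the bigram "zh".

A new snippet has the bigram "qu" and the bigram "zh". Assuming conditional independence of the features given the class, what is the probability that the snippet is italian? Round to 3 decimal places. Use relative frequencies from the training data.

portuguese: (15/107) × (1/15) × (1/15) ≈ 0.000623053
italian: (28/107) × (3/28) × (17/28) ≈ 0.0170227
spanish: (64/107) × (43/64) × (8/64) ≈ 0.0502336
P(italian | x) = 0.0170227 / 0.067879353 ≈ 0.251

0.251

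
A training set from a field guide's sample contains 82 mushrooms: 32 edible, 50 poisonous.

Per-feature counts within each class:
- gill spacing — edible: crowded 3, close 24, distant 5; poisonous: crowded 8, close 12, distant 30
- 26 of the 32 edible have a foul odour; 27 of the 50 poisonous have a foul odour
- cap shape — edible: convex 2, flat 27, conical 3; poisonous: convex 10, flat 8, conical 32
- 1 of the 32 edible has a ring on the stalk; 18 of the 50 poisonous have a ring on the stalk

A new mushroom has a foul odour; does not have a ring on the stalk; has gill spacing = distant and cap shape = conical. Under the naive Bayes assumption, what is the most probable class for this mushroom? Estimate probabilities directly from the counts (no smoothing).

edible: (32/82) × (5/32) × (26/32) × (3/32) × (31/32) ≈ 0.00449948
poisonous: (50/82) × (30/50) × (27/50) × (32/50) × (32/50) ≈ 0.080921
Highest score → poisonous.

poisonous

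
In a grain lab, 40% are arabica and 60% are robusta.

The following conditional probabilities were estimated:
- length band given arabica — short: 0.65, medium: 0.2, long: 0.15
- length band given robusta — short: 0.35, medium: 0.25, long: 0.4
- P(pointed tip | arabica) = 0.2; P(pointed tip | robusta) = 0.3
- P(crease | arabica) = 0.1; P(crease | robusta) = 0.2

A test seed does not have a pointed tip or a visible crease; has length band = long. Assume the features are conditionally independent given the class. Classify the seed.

arabica: 0.4 × 0.15 × (1−0.2) × (1−0.1) = 0.0432
robusta: 0.6 × 0.4 × (1−0.3) × (1−0.2) = 0.1344
Highest score → robusta.

robusta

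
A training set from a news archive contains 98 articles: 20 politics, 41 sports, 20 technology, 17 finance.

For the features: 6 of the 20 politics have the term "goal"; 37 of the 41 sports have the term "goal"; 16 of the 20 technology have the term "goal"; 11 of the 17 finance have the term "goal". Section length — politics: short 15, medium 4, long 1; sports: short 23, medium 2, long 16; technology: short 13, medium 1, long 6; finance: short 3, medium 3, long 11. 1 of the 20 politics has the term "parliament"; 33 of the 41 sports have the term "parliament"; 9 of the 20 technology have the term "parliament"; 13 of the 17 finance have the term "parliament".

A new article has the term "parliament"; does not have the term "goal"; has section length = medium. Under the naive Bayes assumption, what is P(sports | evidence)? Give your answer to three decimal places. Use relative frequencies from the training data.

politics: (20/98) × (14/20) × (4/20) × (1/20) ≈ 0.00142857
sports: (41/98) × (4/41) × (2/41) × (33/41) ≈ 0.00160254
technology: (20/98) × (4/20) × (1/20) × (9/20) ≈ 0.000918367
finance: (17/98) × (6/17) × (3/17) × (13/17) ≈ 0.00826213
P(sports | x) = 0.00160254 / 0.012211607 ≈ 0.131

0.131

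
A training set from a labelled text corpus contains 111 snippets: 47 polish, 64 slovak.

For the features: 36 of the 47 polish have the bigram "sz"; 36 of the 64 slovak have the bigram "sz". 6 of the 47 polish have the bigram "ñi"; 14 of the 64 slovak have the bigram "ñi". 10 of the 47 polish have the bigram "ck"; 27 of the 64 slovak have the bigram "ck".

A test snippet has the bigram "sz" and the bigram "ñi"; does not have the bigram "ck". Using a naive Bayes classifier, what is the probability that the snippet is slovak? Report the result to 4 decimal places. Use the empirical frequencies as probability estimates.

0.5572

polish: (47/111) × (36/47) × (6/47) × (37/47) ≈ 0.0325939
slovak: (64/111) × (36/64) × (14/64) × (37/64) = 0.041015625
P(slovak | x) = 0.041015625 / 0.073609525 ≈ 0.5572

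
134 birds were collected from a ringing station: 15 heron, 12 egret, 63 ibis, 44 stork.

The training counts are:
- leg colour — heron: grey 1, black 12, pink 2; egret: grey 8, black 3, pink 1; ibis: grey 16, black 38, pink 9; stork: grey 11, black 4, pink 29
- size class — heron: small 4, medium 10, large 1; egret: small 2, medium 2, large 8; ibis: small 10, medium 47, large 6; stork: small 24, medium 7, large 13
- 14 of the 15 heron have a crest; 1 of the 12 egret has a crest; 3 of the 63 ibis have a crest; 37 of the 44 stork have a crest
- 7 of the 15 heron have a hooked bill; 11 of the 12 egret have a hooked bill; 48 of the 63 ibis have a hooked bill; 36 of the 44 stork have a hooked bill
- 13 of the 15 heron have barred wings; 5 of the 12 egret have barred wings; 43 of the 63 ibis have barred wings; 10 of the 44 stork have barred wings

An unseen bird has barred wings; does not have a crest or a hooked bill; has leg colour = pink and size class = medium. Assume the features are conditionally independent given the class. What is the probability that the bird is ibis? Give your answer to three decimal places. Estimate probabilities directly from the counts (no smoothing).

0.931

heron: (15/134) × (2/15) × (10/15) × (1/15) × (8/15) × (13/15) ≈ 0.000306615
egret: (12/134) × (1/12) × (2/12) × (11/12) × (1/12) × (5/12) ≈ 0.0000395879
ibis: (63/134) × (9/63) × (47/63) × (60/63) × (15/63) × (43/63) ≈ 0.00775505
stork: (44/134) × (29/44) × (7/44) × (7/44) × (8/44) × (10/44) ≈ 0.000226344
P(ibis | x) = 0.00775505 / 0.0083275969 ≈ 0.931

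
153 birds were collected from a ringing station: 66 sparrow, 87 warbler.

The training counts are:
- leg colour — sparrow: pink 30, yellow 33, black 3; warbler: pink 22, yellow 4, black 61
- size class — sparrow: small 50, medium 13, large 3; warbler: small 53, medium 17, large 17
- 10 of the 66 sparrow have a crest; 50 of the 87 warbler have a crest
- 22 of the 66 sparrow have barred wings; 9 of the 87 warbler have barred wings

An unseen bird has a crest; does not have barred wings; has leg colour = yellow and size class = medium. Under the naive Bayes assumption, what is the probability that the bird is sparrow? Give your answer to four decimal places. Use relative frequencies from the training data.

sparrow: (66/153) × (33/66) × (13/66) × (10/66) × (44/66) ≈ 0.00429128
warbler: (87/153) × (4/87) × (17/87) × (50/87) × (78/87) ≈ 0.00263223
P(sparrow | x) = 0.00429128 / 0.00692351 ≈ 0.6198

0.6198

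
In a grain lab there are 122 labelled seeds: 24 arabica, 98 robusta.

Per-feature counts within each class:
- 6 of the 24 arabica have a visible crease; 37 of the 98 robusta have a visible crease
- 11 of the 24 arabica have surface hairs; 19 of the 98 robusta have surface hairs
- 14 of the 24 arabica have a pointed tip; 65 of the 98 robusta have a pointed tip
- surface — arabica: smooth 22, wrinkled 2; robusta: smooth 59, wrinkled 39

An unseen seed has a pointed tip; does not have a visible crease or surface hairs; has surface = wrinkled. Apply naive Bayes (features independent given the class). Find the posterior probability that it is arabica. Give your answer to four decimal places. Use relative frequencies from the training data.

arabica: (24/122) × (18/24) × (13/24) × (14/24) × (2/24) ≈ 0.0038849
robusta: (98/122) × (61/98) × (79/98) × (65/98) × (39/98) ≈ 0.106389
P(arabica | x) = 0.0038849 / 0.1102739 ≈ 0.0352

0.0352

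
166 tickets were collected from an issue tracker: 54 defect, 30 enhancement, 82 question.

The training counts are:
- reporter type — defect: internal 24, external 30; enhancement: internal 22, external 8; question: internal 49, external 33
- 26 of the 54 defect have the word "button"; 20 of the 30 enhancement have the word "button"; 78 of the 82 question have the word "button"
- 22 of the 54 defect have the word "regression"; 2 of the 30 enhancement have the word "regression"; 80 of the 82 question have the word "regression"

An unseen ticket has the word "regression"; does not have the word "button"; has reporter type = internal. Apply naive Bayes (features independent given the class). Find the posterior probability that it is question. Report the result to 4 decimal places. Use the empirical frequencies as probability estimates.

defect: (54/166) × (24/54) × (28/54) × (22/54) ≈ 0.0305419
enhancement: (30/166) × (22/30) × (10/30) × (2/30) ≈ 0.00294511
question: (82/166) × (49/82) × (4/82) × (80/82) ≈ 0.0140479
P(question | x) = 0.0140479 / 0.04753491 ≈ 0.2955

0.2955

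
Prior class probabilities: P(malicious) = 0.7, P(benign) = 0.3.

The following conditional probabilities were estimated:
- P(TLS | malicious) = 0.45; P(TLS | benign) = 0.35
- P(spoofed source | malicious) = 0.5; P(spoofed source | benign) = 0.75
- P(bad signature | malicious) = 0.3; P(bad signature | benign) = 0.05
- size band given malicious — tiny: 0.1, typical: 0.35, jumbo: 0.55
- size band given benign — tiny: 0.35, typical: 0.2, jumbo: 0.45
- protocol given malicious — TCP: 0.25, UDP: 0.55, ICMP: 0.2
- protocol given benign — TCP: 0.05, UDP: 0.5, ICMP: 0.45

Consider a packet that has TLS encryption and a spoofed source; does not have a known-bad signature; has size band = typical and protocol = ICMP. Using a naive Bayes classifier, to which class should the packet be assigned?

malicious

malicious: 0.7 × 0.45 × 0.5 × (1−0.3) × 0.35 × 0.2 = 0.0077175
benign: 0.3 × 0.35 × 0.75 × (1−0.05) × 0.2 × 0.45 = 0.006733125
Highest score → malicious.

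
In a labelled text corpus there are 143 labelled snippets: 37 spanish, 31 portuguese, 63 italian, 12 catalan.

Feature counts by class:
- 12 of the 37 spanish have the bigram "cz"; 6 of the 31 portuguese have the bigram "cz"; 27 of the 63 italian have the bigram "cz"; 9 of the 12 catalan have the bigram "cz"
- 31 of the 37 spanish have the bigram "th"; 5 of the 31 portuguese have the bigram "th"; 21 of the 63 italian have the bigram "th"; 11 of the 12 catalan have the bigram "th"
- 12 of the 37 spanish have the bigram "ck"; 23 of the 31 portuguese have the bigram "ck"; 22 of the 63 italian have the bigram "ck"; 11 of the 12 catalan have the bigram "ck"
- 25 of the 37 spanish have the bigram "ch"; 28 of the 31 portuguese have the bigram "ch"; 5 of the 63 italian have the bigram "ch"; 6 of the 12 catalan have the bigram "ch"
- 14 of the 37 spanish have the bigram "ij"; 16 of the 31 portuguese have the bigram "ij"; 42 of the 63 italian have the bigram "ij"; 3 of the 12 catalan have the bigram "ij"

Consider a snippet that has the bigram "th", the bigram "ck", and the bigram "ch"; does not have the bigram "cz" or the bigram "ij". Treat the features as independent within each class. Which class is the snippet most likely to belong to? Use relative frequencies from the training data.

spanish: (37/143) × (25/37) × (31/37) × (12/37) × (25/37) × (23/37) ≈ 0.019953
portuguese: (31/143) × (25/31) × (5/31) × (23/31) × (28/31) × (15/31) ≈ 0.00914333
italian: (63/143) × (36/63) × (21/63) × (22/63) × (5/63) × (21/63) ≈ 0.000775239
catalan: (12/143) × (3/12) × (11/12) × (11/12) × (6/12) × (9/12) ≈ 0.00661058
Highest score → spanish.

spanish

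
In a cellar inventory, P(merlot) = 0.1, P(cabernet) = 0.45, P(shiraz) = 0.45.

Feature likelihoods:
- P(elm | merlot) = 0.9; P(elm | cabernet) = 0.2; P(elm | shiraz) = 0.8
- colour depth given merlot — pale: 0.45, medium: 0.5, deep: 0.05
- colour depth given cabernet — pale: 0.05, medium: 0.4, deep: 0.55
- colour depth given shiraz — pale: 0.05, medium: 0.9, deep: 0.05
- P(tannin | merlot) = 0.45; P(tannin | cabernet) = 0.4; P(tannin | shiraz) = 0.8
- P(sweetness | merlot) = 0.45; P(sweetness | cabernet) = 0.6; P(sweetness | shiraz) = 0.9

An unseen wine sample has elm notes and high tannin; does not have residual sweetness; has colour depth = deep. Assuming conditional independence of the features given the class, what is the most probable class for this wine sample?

cabernet

merlot: 0.1 × 0.9 × 0.05 × 0.45 × (1−0.45) = 0.00111375
cabernet: 0.45 × 0.2 × 0.55 × 0.4 × (1−0.6) = 0.00792
shiraz: 0.45 × 0.8 × 0.05 × 0.8 × (1−0.9) = 0.00144
Highest score → cabernet.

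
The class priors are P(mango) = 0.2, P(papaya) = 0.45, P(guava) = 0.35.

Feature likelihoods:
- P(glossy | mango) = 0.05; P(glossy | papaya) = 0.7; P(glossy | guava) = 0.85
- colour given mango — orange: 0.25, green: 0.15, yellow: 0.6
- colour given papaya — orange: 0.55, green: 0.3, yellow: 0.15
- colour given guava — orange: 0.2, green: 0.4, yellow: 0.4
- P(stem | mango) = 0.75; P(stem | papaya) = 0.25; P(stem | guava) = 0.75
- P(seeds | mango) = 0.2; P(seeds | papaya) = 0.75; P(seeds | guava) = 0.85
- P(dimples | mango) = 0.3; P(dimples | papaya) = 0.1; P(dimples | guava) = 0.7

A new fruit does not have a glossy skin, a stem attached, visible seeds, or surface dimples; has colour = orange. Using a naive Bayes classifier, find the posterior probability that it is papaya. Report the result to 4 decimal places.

0.6493

mango: 0.2 × (1−0.05) × 0.25 × (1−0.75) × (1−0.2) × (1−0.3) = 0.00665
papaya: 0.45 × (1−0.7) × 0.55 × (1−0.25) × (1−0.75) × (1−0.1) = 0.0125296875
guava: 0.35 × (1−0.85) × 0.2 × (1−0.75) × (1−0.85) × (1−0.7) = 0.000118125
P(papaya | x) = 0.0125296875 / 0.0192978125 ≈ 0.6493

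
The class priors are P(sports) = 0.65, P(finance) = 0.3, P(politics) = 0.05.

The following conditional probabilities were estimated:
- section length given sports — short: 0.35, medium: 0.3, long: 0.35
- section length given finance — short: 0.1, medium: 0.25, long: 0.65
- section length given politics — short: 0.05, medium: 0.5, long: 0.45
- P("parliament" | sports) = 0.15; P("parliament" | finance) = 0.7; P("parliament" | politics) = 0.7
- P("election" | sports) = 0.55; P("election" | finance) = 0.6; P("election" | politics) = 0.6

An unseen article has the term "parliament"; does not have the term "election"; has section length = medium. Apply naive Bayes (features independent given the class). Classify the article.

sports: 0.65 × 0.3 × 0.15 × (1−0.55) = 0.0131625
finance: 0.3 × 0.25 × 0.7 × (1−0.6) = 0.021
politics: 0.05 × 0.5 × 0.7 × (1−0.6) = 0.007
Highest score → finance.

finance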